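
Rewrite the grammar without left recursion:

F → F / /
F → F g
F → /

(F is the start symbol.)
F → / F'
F' → / / F'
F' → g F'
F' → ε

F is directly left-recursive. The standard transformation for
  A → A α₁ | ... | A α_m | β₁ | ... | β_n
is
  A  → β₁ A' | ... | β_n A'
  A' → α₁ A' | ... | α_m A' | ε

F → / becomes F → / F'
F → F / / becomes F' → / / F'
F → F g becomes F' → g F'
Add F' → ε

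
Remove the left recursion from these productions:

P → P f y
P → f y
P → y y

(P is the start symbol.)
P → f y P'
P → y y P'
P' → f y P'
P' → ε

P is directly left-recursive. The standard transformation for
  A → A α₁ | ... | A α_m | β₁ | ... | β_n
is
  A  → β₁ A' | ... | β_n A'
  A' → α₁ A' | ... | α_m A' | ε

P → f y becomes P → f y P'
P → y y becomes P → y y P'
P → P f y becomes P' → f y P'
Add P' → ε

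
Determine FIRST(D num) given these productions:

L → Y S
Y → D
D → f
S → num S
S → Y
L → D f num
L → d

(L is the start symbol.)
FIRST sets of the non-terminals involved (from the grammar, by fixed-point iteration):
  FIRST(D) = { 'f' }

To compute FIRST(D num), process the symbols left to right:
Symbol D is a non-terminal. Add FIRST(D) \ {ε} = { 'f' }
D is not nullable (ε ∉ FIRST(D)), so stop here.
FIRST(D num) = { 'f' }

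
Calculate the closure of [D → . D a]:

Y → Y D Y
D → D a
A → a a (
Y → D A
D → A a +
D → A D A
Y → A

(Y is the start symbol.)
Start with: [D → . D a]
  [D → . D a] has the dot before D: add [D → . A a +], [D → . A D A]
  [D → . A a +] has the dot before A: add [A → . a a (]
No further items can be added.

CLOSURE = { [A → . a a (], [D → . A D A], [D → . A a +], [D → . D a] }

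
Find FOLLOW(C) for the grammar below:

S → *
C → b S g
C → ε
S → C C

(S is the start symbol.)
{ $, 'b', 'g' }

To compute FOLLOW(C), find every occurrence of C on a right-hand side N → α C β: add FIRST(β) \ {ε}, and if β is empty or nullable also add FOLLOW(N). Iterate to a fixed point.

In S → C C: C is followed by C, add FIRST(C) \ {ε} = { 'b' }
  C is nullable, so also add FOLLOW(S)
In S → C C: C is at the end, add FOLLOW(S)

The FOLLOW sets referred to above (computed the same way, to a fixed point):
  FOLLOW(S) = { $, 'g' }

Taking the union: FOLLOW(C) = { $, 'b', 'g' }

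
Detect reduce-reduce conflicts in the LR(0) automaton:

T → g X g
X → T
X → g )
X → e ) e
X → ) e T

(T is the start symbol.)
A reduce-reduce conflict occurs when an LR(0) state has two complete items [A → α .] and [B → β .] — both call for a reduction, and with no lookahead the parser cannot choose between them.

Augment with T' → T and build the canonical LR(0) collection (I0 = CLOSURE({[T' → . T]}), then GOTO on every symbol after a dot until no new states appear). It has 14 states:
  I0: { [T → . g X g], [T' → . T] }  — shift
  I1: { [T' → T .] }  — accept
  I2: { [T → . g X g], [T → g . X g], [X → . ) e T], [X → . T], [X → . e ) e], [X → . g )] }  — shift
  I3: { [X → ) . e T] }  — shift
  I4: { [X → T .] }  — reduce
  I5: { [T → g X . g] }  — shift
  I6: { [X → e . ) e] }  — shift
  I7: { [T → . g X g], [T → g . X g], [X → . ) e T], [X → . T], [X → . e ) e], [X → . g )], [X → g . )] }  — shift
  I8: { [X → ) . e T], [X → g ) .] }  — shift, reduce
  I9: { [T → . g X g], [X → ) e . T] }  — shift
  I10: { [X → ) e T .] }  — reduce
  I11: { [X → e ) . e] }  — shift
  I12: { [X → e ) e .] }  — reduce
  I13: { [T → g X g .] }  — reduce

No state contains more than one complete item.

Answer: No reduce-reduce conflicts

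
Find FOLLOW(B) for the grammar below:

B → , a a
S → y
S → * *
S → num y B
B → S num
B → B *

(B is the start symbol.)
{ $, '*', 'num' }

B is the start symbol, so $ ∈ FOLLOW(B).
In S → num y B: B is at the end, add FOLLOW(S)
In B → B *: B is followed by '*', add FIRST('*') \ {ε} = { '*' }

The FOLLOW sets referred to above (computed the same way, to a fixed point):
  FOLLOW(S) = { 'num' }

Taking the union: FOLLOW(B) = { $, '*', 'num' }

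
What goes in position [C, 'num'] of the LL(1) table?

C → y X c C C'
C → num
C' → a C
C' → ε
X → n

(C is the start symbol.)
To find M[C, 'num'], we find productions for C where 'num' is in the predict set (PREDICT(N → α) = (FIRST(α) \ {ε}) ∪ (FOLLOW(N) if α ⇒* ε)).

C → y X c C C': PREDICT = { 'y' }
C → num: PREDICT = { 'num' }
  'num' is in predict set, so this production goes in M[C, 'num']

M[C, 'num'] = C → num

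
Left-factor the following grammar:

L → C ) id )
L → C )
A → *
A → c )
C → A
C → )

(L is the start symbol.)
Left-factoring transforms A → αβ₁ | αβ₂ into A → αA' and A' → β₁ | β₂
(α is the longest common prefix among the alternatives). Repeat until
no nonterminal has two alternatives with a common prefix.

Round 1: L has alternatives sharing prefix 'C )'. Introduce L': L → C ) L'
  Add: L' → id )
  Add: L' → ε

No remaining common prefixes — done.

Resulting grammar:
L → C ) L'
L' → id )
L' → ε
A → *
A → c )
C → A
C → )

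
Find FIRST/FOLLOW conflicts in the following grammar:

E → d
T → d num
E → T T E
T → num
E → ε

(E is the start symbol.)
A FIRST/FOLLOW conflict occurs when a non-terminal N has a nullable alternative N → β (β ⇒* ε) and another alternative N → α with FIRST(α) ∩ FOLLOW(N) ≠ ∅: on such a lookahead the parser cannot decide between expanding α and letting N vanish via β.

Nullable non-terminals: E.
FIRST sets used below: FIRST(T) = { 'd', 'num' }

E: nullable alternative(s) E → ε; FOLLOW(E) = { $ }
  E → d: FIRST \ {ε} = { 'd' } — disjoint from FOLLOW(E)
  E → T T E: FIRST \ {ε} = { 'd', 'num' } — disjoint from FOLLOW(E)
  E → ε: FIRST \ {ε} = { } — this is the only nullable alternative, skip

T has no nullable alternative, so no FIRST/FOLLOW check is needed there.

No FIRST/FOLLOW conflicts found.

Answer: No FIRST/FOLLOW conflicts.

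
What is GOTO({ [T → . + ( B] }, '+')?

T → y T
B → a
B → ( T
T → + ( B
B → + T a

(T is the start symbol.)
{ [T → + . ( B] }

GOTO(I, '+') = CLOSURE({ [A → αX.β] : [A → α.Xβ] ∈ I, X = '+' })

Items with dot before '+', with the dot advanced:
  [T → . + ( B] → [T → + . ( B]
Closure adds nothing (no advanced item has the dot before a non-terminal).

GOTO = { [T → + . ( B] }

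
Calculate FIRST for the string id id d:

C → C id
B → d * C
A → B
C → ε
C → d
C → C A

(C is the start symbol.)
To compute FIRST(id id d), process the symbols left to right:
Symbol id is a terminal. Add 'id' and stop.
FIRST(id id d) = { 'id' }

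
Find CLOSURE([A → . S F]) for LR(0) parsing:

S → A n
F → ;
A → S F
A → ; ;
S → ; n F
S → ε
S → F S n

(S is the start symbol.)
Start with: [A → . S F]
  [A → . S F] has the dot before S: add [S → . A n], [S → . ; n F], [S → .], [S → . F S n]
  [S → . A n] has the dot before A: add [A → . ; ;]
  [S → . F S n] has the dot before F: add [F → . ;]
No further items can be added.

CLOSURE = { [A → . ; ;], [A → . S F], [F → . ;], [S → . ; n F], [S → . A n], [S → . F S n], [S → .] }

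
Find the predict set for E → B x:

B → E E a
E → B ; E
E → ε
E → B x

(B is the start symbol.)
PREDICT(E → B x) = (FIRST(RHS) \ {ε}) ∪ (FOLLOW(E) if ε ∈ FIRST(RHS), i.e. RHS ⇒* ε)
FIRST(B) = { 'a' }
FIRST(B x) = { 'a' }
ε ∉ FIRST(B x), so FOLLOW(E) is not added.
PREDICT(E → B x) = { 'a' }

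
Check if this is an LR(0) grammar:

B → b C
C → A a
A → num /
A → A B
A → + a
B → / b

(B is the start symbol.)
Yes, the grammar is LR(0)

Augment with B' → B and build the canonical LR(0) collection (I0 = CLOSURE({[B' → . B]}), then GOTO on every symbol after a dot until no new states appear). It has 13 states:
  I0: { [B → . / b], [B → . b C], [B' → . B] }  — shift
  I1: { [B → / . b] }  — shift
  I2: { [B' → B .] }  — accept
  I3: { [A → . + a], [A → . A B], [A → . num /], [B → b . C], [C → . A a] }  — shift
  I4: { [A → + . a] }  — shift
  I5: { [A → A . B], [B → . / b], [B → . b C], [C → A . a] }  — shift
  I6: { [B → b C .] }  — reduce
  I7: { [A → num . /] }  — shift
  I8: { [A → num / .] }  — reduce
  I9: { [A → A B .] }  — reduce
  I10: { [C → A a .] }  — reduce
  I11: { [A → + a .] }  — reduce
  I12: { [B → / b .] }  — reduce

Every state is either a pure shift/goto state or contains exactly one complete item and nothing to shift — no conflicts. The grammar is LR(0).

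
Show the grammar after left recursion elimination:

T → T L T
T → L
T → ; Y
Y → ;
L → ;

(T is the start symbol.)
T → L T'
T → ; Y T'
T' → L T T'
T' → ε
Y → ;
L → ;

T is directly left-recursive. The standard transformation for
  A → A α₁ | ... | A α_m | β₁ | ... | β_n
is
  A  → β₁ A' | ... | β_n A'
  A' → α₁ A' | ... | α_m A' | ε

T → L becomes T → L T'
T → ; Y becomes T → ; Y T'
T → T L T becomes T' → L T T'
Add T' → ε

Productions for other non-terminals are unchanged:
  Y → ;
  L → ;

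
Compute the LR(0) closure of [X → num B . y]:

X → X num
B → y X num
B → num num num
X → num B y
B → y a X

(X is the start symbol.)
{ [X → num B . y] }

Start with: [X → num B . y]
The dot precedes the terminal y, so nothing is added.

CLOSURE = { [X → num B . y] }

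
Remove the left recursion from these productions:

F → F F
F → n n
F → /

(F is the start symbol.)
F is directly left-recursive. The standard transformation for
  A → A α₁ | ... | A α_m | β₁ | ... | β_n
is
  A  → β₁ A' | ... | β_n A'
  A' → α₁ A' | ... | α_m A' | ε

F → n n becomes F → n n F'
F → / becomes F → / F'
F → F F becomes F' → F F'
Add F' → ε

Resulting grammar:
F → n n F'
F → / F'
F' → F F'
F' → ε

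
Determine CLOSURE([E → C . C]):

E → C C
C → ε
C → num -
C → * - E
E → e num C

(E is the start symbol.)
Start with: [E → C . C]
  [E → C . C] has the dot before C: add [C → .], [C → . num -], [C → . * - E]
No further items can be added.

CLOSURE = { [C → . * - E], [C → . num -], [C → .], [E → C . C] }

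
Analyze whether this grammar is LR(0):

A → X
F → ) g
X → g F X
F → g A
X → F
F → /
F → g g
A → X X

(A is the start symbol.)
A grammar is LR(0) if no state in the canonical LR(0) collection has:
  - both a shift item (dot before a terminal) and a complete item (shift-reduce conflict), or
  - two or more complete items (reduce-reduce conflict; the accept item [A' → A .] counts as a complete item here).

Augment with A' → A and build the canonical LR(0) collection (I0 = CLOSURE({[A' → . A]}), then GOTO on every symbol after a dot until no new states appear). It has 13 states:
  I0: { [A → . X X], [A → . X], [A' → . A], [F → . ) g], [F → . /], [F → . g A], [F → . g g], [X → . F], [X → . g F X] }  — shift
  I1: { [F → ) . g] }  — shift
  I2: { [F → / .] }  — reduce
  I3: { [A' → A .] }  — accept
  I4: { [X → F .] }  — reduce
  I5: { [A → X . X], [A → X .], [F → . ) g], [F → . /], [F → . g A], [F → . g g], [X → . F], [X → . g F X] }  — shift, reduce
  I6: { [A → . X X], [A → . X], [F → . ) g], [F → . /], [F → . g A], [F → . g g], [F → g . A], [F → g . g], [X → . F], [X → . g F X], [X → g . F X] }  — shift
  I7: { [F → g A .] }  — reduce
  I8: { [F → . ) g], [F → . /], [F → . g A], [F → . g g], [X → . F], [X → . g F X], [X → F .], [X → g F . X] }  — shift, reduce
  I9: { [A → . X X], [A → . X], [F → . ) g], [F → . /], [F → . g A], [F → . g g], [F → g . A], [F → g . g], [F → g g .], [X → . F], [X → . g F X], [X → g . F X] }  — shift, reduce
  I10: { [X → g F X .] }  — reduce
  I11: { [A → X X .] }  — reduce
  I12: { [F → ) g .] }  — reduce

Conflict in state I5:
  Shift-reduce conflict between [A → X .] and [F → . ) g]
So the grammar is NOT LR(0).

Answer: No. Shift-reduce conflict between [A → X .] and [F → . ) g]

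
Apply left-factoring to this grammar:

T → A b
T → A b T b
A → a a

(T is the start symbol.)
T → A b T'
T' → ε
T' → T b
A → a a

Left-factoring transforms A → αβ₁ | αβ₂ into A → αA' and A' → β₁ | β₂
(α is the longest common prefix among the alternatives). Repeat until
no nonterminal has two alternatives with a common prefix.

Round 1: T has alternatives sharing prefix 'A b'. Introduce T': T → A b T'
  Add: T' → ε
  Add: T' → T b

No remaining common prefixes — done.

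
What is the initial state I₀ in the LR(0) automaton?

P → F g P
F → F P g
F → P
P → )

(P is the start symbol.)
First, augment the grammar with P' → P
I₀ = CLOSURE({ [P' → . P] }):
  [P' → . P] has the dot before P: add [P → . F g P], [P → . )]
  [P → . F g P] has the dot before F: add [F → . F P g], [F → . P]
No further items can be added.

I₀ = { [F → . F P g], [F → . P], [P → . )], [P → . F g P], [P' → . P] }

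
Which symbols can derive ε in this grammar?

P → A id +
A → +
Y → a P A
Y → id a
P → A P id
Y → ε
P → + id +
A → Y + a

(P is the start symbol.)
{ 'Y' }

ε-productions: Y → ε
So Y is immediately nullable.
No further non-terminal can be added: every production for the remaining non-terminals contains a terminal or a non-nullable non-terminal.
Nullable = { 'Y' }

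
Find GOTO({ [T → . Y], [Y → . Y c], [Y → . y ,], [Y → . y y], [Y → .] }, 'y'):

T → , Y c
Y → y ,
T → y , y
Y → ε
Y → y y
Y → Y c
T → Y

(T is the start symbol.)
{ [Y → y . ,], [Y → y . y] }

GOTO(I, 'y') = CLOSURE({ [A → αX.β] : [A → α.Xβ] ∈ I, X = 'y' })

Items with dot before 'y', with the dot advanced:
  [Y → . y ,] → [Y → y . ,]
  [Y → . y y] → [Y → y . y]
Closure adds nothing (no advanced item has the dot before a non-terminal).

GOTO = { [Y → y . ,], [Y → y . y] }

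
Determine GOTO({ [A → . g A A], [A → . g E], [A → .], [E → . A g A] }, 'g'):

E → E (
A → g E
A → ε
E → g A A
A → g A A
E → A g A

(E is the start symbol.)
{ [A → . g A A], [A → . g E], [A → .], [A → g . A A], [A → g . E], [E → . A g A], [E → . E (], [E → . g A A] }

GOTO(I, 'g') = CLOSURE({ [A → αX.β] : [A → α.Xβ] ∈ I, X = 'g' })

Items with dot before 'g', with the dot advanced:
  [A → . g A A] → [A → g . A A]
  [A → . g E] → [A → g . E]
Closure of the advanced items:
  [A → g . A A] has the dot before A: add [A → . g E], [A → .], [A → . g A A]
  [A → g . E] has the dot before E: add [E → . E (], [E → . g A A], [E → . A g A]

GOTO = { [A → . g A A], [A → . g E], [A → .], [A → g . A A], [A → g . E], [E → . A g A], [E → . E (], [E → . g A A] }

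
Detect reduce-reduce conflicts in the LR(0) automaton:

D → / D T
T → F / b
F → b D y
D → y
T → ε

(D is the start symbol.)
A reduce-reduce conflict occurs when an LR(0) state has two complete items [A → α .] and [B → β .] — both call for a reduction, and with no lookahead the parser cannot choose between them.

Augment with D' → D and build the canonical LR(0) collection (I0 = CLOSURE({[D' → . D]}), then GOTO on every symbol after a dot until no new states appear). It has 12 states:
  I0: { [D → . / D T], [D → . y], [D' → . D] }  — shift
  I1: { [D → . / D T], [D → . y], [D → / . D T] }  — shift
  I2: { [D' → D .] }  — accept
  I3: { [D → y .] }  — reduce
  I4: { [D → / D . T], [F → . b D y], [T → . F / b], [T → .] }  — shift, reduce
  I5: { [T → F . / b] }  — shift
  I6: { [D → / D T .] }  — reduce
  I7: { [D → . / D T], [D → . y], [F → b . D y] }  — shift
  I8: { [F → b D . y] }  — shift
  I9: { [F → b D y .] }  — reduce
  I10: { [T → F / . b] }  — shift
  I11: { [T → F / b .] }  — reduce

No state contains more than one complete item.

Answer: No reduce-reduce conflicts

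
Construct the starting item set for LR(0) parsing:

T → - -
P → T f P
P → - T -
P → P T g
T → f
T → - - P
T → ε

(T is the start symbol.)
First, augment the grammar with T' → T
I₀ = CLOSURE({ [T' → . T] }):
  [T' → . T] has the dot before T: add [T → . - -], [T → . f], [T → . - - P], [T → .]
No further items can be added.

I₀ = { [T → . - - P], [T → . - -], [T → . f], [T → .], [T' → . T] }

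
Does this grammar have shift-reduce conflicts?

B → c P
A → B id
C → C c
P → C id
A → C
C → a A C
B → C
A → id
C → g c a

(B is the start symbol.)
A shift-reduce conflict occurs when an LR(0) state has both:
  - a complete (reduce) item [A → α .] (dot at the end), and
  - a shift item [B → β . c γ] (dot before a terminal).

Augment with B' → B and build the canonical LR(0) collection (I0 = CLOSURE({[B' → . B]}), then GOTO on every symbol after a dot until no new states appear). It has 18 states:
  I0: { [B → . C], [B → . c P], [B' → . B], [C → . C c], [C → . a A C], [C → . g c a] }  — shift
  I1: { [B' → B .] }  — accept
  I2: { [B → C .], [C → C . c] }  — shift, reduce
  I3: { [A → . B id], [A → . C], [A → . id], [B → . C], [B → . c P], [C → . C c], [C → . a A C], [C → . g c a], [C → a . A C] }  — shift
  I4: { [B → c . P], [C → . C c], [C → . a A C], [C → . g c a], [P → . C id] }  — shift
  I5: { [C → g . c a] }  — shift
  I6: { [C → g c . a] }  — shift
  I7: { [C → g c a .] }  — reduce
  I8: { [C → C . c], [P → C . id] }  — shift
  I9: { [B → c P .] }  — reduce
  I10: { [C → C c .] }  — reduce
  I11: { [P → C id .] }  — reduce
  I12: { [C → . C c], [C → . a A C], [C → . g c a], [C → a A . C] }  — shift
  I13: { [A → B . id] }  — shift
  I14: { [A → C .], [B → C .], [C → C . c] }  — shift, 2 reduces
  I15: { [A → id .] }  — reduce
  I16: { [A → B id .] }  — reduce
  I17: { [C → C . c], [C → a A C .] }  — shift, reduce

I2 contains reduce item [B → C .] and shift item [C → C . c] — shift-reduce conflict.
I14 contains reduce items [A → C .], [B → C .] and shift item [C → C . c] — shift-reduce conflict.
I17 contains reduce item [C → a A C .] and shift item [C → C . c] — shift-reduce conflict.

Answer: Yes — I2: [B → C .] vs [C → C . c]; I14: [A → C .] vs [C → C . c]; I17: [C → a A C .] vs [C → C . c]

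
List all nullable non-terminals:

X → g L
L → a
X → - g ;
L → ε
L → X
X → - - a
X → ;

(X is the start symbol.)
A non-terminal is nullable if it can derive ε (the empty string): either it has an ε-production, or it has a production whose right-hand side consists entirely of nullable non-terminals.

ε-productions: L → ε
So L is immediately nullable.
No further non-terminal can be added: every production for the remaining non-terminals contains a terminal or a non-nullable non-terminal.
Nullable = { 'L' }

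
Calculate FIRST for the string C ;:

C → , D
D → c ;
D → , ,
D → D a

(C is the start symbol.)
{ ',' }

FIRST sets of the non-terminals involved (from the grammar, by fixed-point iteration):
  FIRST(C) = { ',' }

To compute FIRST(C ;), process the symbols left to right:
Symbol C is a non-terminal. Add FIRST(C) \ {ε} = { ',' }
C is not nullable (ε ∉ FIRST(C)), so stop here.
FIRST(C ;) = { ',' }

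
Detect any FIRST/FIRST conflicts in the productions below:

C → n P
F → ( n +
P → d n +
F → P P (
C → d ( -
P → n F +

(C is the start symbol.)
No FIRST/FIRST conflicts.

A FIRST/FIRST conflict occurs when two productions N → α and N → β for the same non-terminal have FIRST(α) ∩ FIRST(β) ≠ ∅ (with ε ∈ FIRST of a nullable right-hand side, so two nullable alternatives also conflict).

FIRST sets of the non-terminals at (or reachable through a nullable prefix from) the front of some alternative:
  FIRST(P) = { 'd', 'n' }

Productions for C:
  C → n P: FIRST = { 'n' }
  C → d ( -: FIRST = { 'd' }
Productions for F:
  F → ( n +: FIRST = { '(' }
  F → P P (: FIRST = { 'd', 'n' }
Productions for P:
  P → d n +: FIRST = { 'd' }
  P → n F +: FIRST = { 'n' }

All alternatives of each non-terminal have pairwise disjoint FIRST sets.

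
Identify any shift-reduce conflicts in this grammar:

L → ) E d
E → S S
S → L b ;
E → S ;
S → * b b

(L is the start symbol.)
Augment with L' → L and build the canonical LR(0) collection (I0 = CLOSURE({[L' → . L]}), then GOTO on every symbol after a dot until no new states appear). It has 14 states:
  I0: { [L → . ) E d], [L' → . L] }  — shift
  I1: { [E → . S ;], [E → . S S], [L → ) . E d], [L → . ) E d], [S → . * b b], [S → . L b ;] }  — shift
  I2: { [L' → L .] }  — accept
  I3: { [S → * . b b] }  — shift
  I4: { [L → ) E . d] }  — shift
  I5: { [S → L . b ;] }  — shift
  I6: { [E → S . ;], [E → S . S], [L → . ) E d], [S → . * b b], [S → . L b ;] }  — shift
  I7: { [E → S ; .] }  — reduce
  I8: { [E → S S .] }  — reduce
  I9: { [S → L b . ;] }  — shift
  I10: { [S → L b ; .] }  — reduce
  I11: { [L → ) E d .] }  — reduce
  I12: { [S → * b . b] }  — shift
  I13: { [S → * b b .] }  — reduce

No state contains both a complete item and a shift item.

Answer: No shift-reduce conflicts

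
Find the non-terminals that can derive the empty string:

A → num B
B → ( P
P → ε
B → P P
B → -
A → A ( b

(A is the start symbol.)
ε-productions: P → ε
So P is immediately nullable.
B → P P: every symbol on the right is nullable, so B is nullable too.
No further non-terminal can be added: every production for the remaining non-terminals contains a terminal or a non-nullable non-terminal.
Nullable = { 'B', 'P' }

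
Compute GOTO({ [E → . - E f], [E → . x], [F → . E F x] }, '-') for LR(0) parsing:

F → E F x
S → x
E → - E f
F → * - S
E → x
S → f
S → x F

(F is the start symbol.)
{ [E → - . E f], [E → . - E f], [E → . x] }

GOTO(I, '-') = CLOSURE({ [A → αX.β] : [A → α.Xβ] ∈ I, X = '-' })

Items with dot before '-', with the dot advanced:
  [E → . - E f] → [E → - . E f]
Closure of the advanced items:
  [E → - . E f] has the dot before E: add [E → . - E f], [E → . x]

GOTO = { [E → - . E f], [E → . - E f], [E → . x] }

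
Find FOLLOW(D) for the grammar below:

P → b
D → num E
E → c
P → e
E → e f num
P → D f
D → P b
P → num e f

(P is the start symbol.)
In P → D f: D is followed by f, add FIRST(f) \ {ε} = { 'f' }

Taking the union: FOLLOW(D) = { 'f' }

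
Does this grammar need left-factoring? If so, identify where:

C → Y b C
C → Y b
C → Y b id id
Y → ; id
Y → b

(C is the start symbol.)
Left-factoring is needed when two productions for the same non-terminal
share a common prefix on the right-hand side.

Productions for C:
  C → Y b C
  C → Y b
  C → Y b id id
Productions for Y:
  Y → ; id
  Y → b

Found common prefix 'Y b' in productions for C

Answer: Yes, C has productions with common prefix 'Y b'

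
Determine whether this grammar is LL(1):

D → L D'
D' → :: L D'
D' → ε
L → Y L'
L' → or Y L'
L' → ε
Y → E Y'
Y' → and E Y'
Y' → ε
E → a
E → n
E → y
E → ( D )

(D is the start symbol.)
Yes, the grammar is LL(1).

A grammar is LL(1) if for each non-terminal N with multiple productions, the predict sets of those productions are pairwise disjoint, where PREDICT(N → α) = (FIRST(α) \ {ε}) ∪ (FOLLOW(N) if α ⇒* ε).

Relevant sets:
  FOLLOW(D') = { $, ')' }
  FOLLOW(L') = { $, ')', '::' }
  FOLLOW(Y') = { $, ')', '::', 'or' }

For D':
  PREDICT(D' → :: L D') = { '::' }
  PREDICT(D' → ε) = { $, ')' }
For L':
  PREDICT(L' → or Y L') = { 'or' }
  PREDICT(L' → ε) = { $, ')', '::' }
For Y':
  PREDICT(Y' → and E Y') = { 'and' }
  PREDICT(Y' → ε) = { $, ')', '::', 'or' }
For E:
  PREDICT(E → a) = { 'a' }
  PREDICT(E → n) = { 'n' }
  PREDICT(E → y) = { 'y' }
  PREDICT(E → '(' D ')') = { '(' }
D, L, Y have a single production, so nothing to check there.

All predict sets are disjoint. The grammar IS LL(1).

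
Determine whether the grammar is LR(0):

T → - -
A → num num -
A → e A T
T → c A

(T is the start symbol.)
A grammar is LR(0) if no state in the canonical LR(0) collection has:
  - both a shift item (dot before a terminal) and a complete item (shift-reduce conflict), or
  - two or more complete items (reduce-reduce conflict; the accept item [T' → T .] counts as a complete item here).

Augment with T' → T and build the canonical LR(0) collection (I0 = CLOSURE({[T' → . T]}), then GOTO on every symbol after a dot until no new states appear). It has 12 states:
  I0: { [T → . - -], [T → . c A], [T' → . T] }  — shift
  I1: { [T → - . -] }  — shift
  I2: { [T' → T .] }  — accept
  I3: { [A → . e A T], [A → . num num -], [T → c . A] }  — shift
  I4: { [T → c A .] }  — reduce
  I5: { [A → . e A T], [A → . num num -], [A → e . A T] }  — shift
  I6: { [A → num . num -] }  — shift
  I7: { [A → num num . -] }  — shift
  I8: { [A → num num - .] }  — reduce
  I9: { [A → e A . T], [T → . - -], [T → . c A] }  — shift
  I10: { [A → e A T .] }  — reduce
  I11: { [T → - - .] }  — reduce

Every state is either a pure shift/goto state or contains exactly one complete item and nothing to shift — no conflicts. The grammar is LR(0).

Answer: Yes, the grammar is LR(0)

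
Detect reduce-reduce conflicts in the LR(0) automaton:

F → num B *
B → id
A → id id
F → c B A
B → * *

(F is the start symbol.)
A reduce-reduce conflict occurs when an LR(0) state has two complete items [A → α .] and [B → β .] — both call for a reduction, and with no lookahead the parser cannot choose between them.

Augment with F' → F and build the canonical LR(0) collection (I0 = CLOSURE({[F' → . F]}), then GOTO on every symbol after a dot until no new states appear). It has 13 states:
  I0: { [F → . c B A], [F → . num B *], [F' → . F] }  — shift
  I1: { [F' → F .] }  — accept
  I2: { [B → . * *], [B → . id], [F → c . B A] }  — shift
  I3: { [B → . * *], [B → . id], [F → num . B *] }  — shift
  I4: { [B → * . *] }  — shift
  I5: { [F → num B . *] }  — shift
  I6: { [B → id .] }  — reduce
  I7: { [F → num B * .] }  — reduce
  I8: { [B → * * .] }  — reduce
  I9: { [A → . id id], [F → c B . A] }  — shift
  I10: { [F → c B A .] }  — reduce
  I11: { [A → id . id] }  — shift
  I12: { [A → id id .] }  — reduce

No state contains more than one complete item.

Answer: No reduce-reduce conflicts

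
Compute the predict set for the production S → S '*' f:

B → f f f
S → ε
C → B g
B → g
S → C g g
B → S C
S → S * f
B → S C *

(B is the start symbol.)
{ '*', 'f', 'g' }

PREDICT(S → S '*' f) = (FIRST(RHS) \ {ε}) ∪ (FOLLOW(S) if ε ∈ FIRST(RHS), i.e. RHS ⇒* ε)
FIRST(S) = { '*', 'f', 'g', ε }
FIRST(S '*' f) = { '*', 'f', 'g' }
ε ∉ FIRST(S '*' f), so FOLLOW(S) is not added.
PREDICT(S → S '*' f) = { '*', 'f', 'g' }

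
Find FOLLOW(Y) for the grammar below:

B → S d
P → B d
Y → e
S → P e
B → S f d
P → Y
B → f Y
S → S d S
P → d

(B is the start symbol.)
To compute FOLLOW(Y), find every occurrence of Y on a right-hand side N → α Y β: add FIRST(β) \ {ε}, and if β is empty or nullable also add FOLLOW(N). Iterate to a fixed point.

In P → Y: Y is at the end, add FOLLOW(P)
In B → f Y: Y is at the end, add FOLLOW(B)

The FOLLOW sets referred to above (computed the same way, to a fixed point):
  FOLLOW(P) = { 'e' }
  FOLLOW(B) = { $, 'd' }

Taking the union: FOLLOW(Y) = { $, 'd', 'e' }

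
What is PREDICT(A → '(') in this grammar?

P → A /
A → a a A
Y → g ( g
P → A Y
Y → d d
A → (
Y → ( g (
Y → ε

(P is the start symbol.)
{ '(' }

PREDICT(A → '(') = (FIRST(RHS) \ {ε}) ∪ (FOLLOW(A) if ε ∈ FIRST(RHS), i.e. RHS ⇒* ε)
FIRST('(') = { '(' }
ε ∉ FIRST('('), so FOLLOW(A) is not added.
PREDICT(A → '(') = { '(' }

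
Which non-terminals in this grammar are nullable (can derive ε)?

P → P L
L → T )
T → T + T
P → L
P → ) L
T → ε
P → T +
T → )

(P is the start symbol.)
A non-terminal is nullable if it can derive ε (the empty string): either it has an ε-production, or it has a production whose right-hand side consists entirely of nullable non-terminals.

ε-productions: T → ε
So T is immediately nullable.
No further non-terminal can be added: every production for the remaining non-terminals contains a terminal or a non-nullable non-terminal.
Nullable = { 'T' }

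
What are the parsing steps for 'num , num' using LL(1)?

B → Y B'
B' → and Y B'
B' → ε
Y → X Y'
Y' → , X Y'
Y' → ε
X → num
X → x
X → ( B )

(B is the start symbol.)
Stack is shown with the top on the left.

Stack        Input        Action
--------------------------------
B $          num , num $  output B → Y B'
Y B' $       num , num $  output Y → X Y'
X Y' B' $    num , num $  output X → num
num Y' B' $  num , num $  match 'num'
Y' B' $      , num $      output Y' → , X Y'
, X Y' B' $  , num $      match ','
X Y' B' $    num $        output X → num
num Y' B' $  num $        match 'num'
Y' B' $      $            output Y' → ε
B' $         $            output B' → ε
$            $            accept

The string is accepted.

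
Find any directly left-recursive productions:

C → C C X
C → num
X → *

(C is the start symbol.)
Yes, C is left-recursive

C → C C X: LEFT RECURSIVE (starts with C)
C → num: starts with num
X → *: starts with '*'

The grammar has direct left recursion on: C.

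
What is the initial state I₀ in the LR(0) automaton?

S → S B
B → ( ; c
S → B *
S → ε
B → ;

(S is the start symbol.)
{ [B → . ( ; c], [B → . ;], [S → . B *], [S → . S B], [S → .], [S' → . S] }

First, augment the grammar with S' → S
I₀ = CLOSURE({ [S' → . S] }):
  [S' → . S] has the dot before S: add [S → . S B], [S → . B *], [S → .]
  [S → . B *] has the dot before B: add [B → . ( ; c], [B → . ;]
No further items can be added.

I₀ = { [B → . ( ; c], [B → . ;], [S → . B *], [S → . S B], [S → .], [S' → . S] }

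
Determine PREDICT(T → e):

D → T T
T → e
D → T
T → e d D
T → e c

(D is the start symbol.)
PREDICT(T → e) = (FIRST(RHS) \ {ε}) ∪ (FOLLOW(T) if ε ∈ FIRST(RHS), i.e. RHS ⇒* ε)
FIRST(e) = { 'e' }
ε ∉ FIRST(e), so FOLLOW(T) is not added.
PREDICT(T → e) = { 'e' }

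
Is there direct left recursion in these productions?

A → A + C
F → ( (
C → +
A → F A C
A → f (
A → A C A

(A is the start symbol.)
Yes, A is left-recursive

Direct left recursion occurs when N → N α for some non-terminal N (the right-hand side begins with the left-hand side itself).

A → A + C: LEFT RECURSIVE (starts with A)
F → ( (: starts with '('
C → +: starts with '+'
A → F A C: starts with F
A → f (: starts with f
A → A C A: LEFT RECURSIVE (starts with A)

The grammar has direct left recursion on: A.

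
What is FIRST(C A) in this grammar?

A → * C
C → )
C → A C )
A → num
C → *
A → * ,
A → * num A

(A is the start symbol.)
FIRST sets of the non-terminals involved (from the grammar, by fixed-point iteration):
  FIRST(C) = { ')', '*', 'num' }

To compute FIRST(C A), process the symbols left to right:
Symbol C is a non-terminal. Add FIRST(C) \ {ε} = { ')', '*', 'num' }
C is not nullable (ε ∉ FIRST(C)), so stop here.
FIRST(C A) = { ')', '*', 'num' }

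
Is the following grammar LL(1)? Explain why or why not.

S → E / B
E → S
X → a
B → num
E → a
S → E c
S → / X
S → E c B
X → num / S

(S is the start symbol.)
No. Predict set conflict for S: { '/', 'a' }

Relevant sets:
  FIRST(E) = { '/', 'a' }
  FIRST(S) = { '/', 'a' }

For S:
  PREDICT(S → E '/' B) = { '/', 'a' }
  PREDICT(S → E c) = { '/', 'a' }
  PREDICT(S → '/' X) = { '/' }
  PREDICT(S → E c B) = { '/', 'a' }
For E:
  PREDICT(E → S) = { '/', 'a' }
  PREDICT(E → a) = { 'a' }
For X:
  PREDICT(X → a) = { 'a' }
  PREDICT(X → num '/' S) = { 'num' }
B has a single production, so nothing to check there.

Conflict found: Predict set conflict for S: { '/', 'a' }
The grammar is NOT LL(1).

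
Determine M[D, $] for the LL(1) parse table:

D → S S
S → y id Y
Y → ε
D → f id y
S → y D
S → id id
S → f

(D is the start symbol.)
Empty (error entry)

To find M[D, $], we find productions for D where $ is in the predict set (PREDICT(N → α) = (FIRST(α) \ {ε}) ∪ (FOLLOW(N) if α ⇒* ε)).

Relevant sets:
  FIRST(S) = { 'f', 'id', 'y' }

D → S S: PREDICT = { 'f', 'id', 'y' }
D → f id y: PREDICT = { 'f' }

M[D, $] is empty (no production applies)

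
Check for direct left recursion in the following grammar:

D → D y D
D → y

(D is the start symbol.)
Yes, D is left-recursive

Direct left recursion occurs when N → N α for some non-terminal N (the right-hand side begins with the left-hand side itself).

D → D y D: LEFT RECURSIVE (starts with D)
D → y: starts with y

The grammar has direct left recursion on: D.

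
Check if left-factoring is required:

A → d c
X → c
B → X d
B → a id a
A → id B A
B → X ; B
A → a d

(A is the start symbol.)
Yes, B has productions with common prefix 'X'

Left-factoring is needed when two productions for the same non-terminal
share a common prefix on the right-hand side.

Productions for A:
  A → d c
  A → id B A
  A → a d
Productions for B:
  B → X d
  B → a id a
  B → X ; B

Found common prefix 'X' in productions for B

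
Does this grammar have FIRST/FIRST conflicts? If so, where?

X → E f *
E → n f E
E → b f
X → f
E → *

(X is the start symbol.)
FIRST sets of the non-terminals at (or reachable through a nullable prefix from) the front of some alternative:
  FIRST(E) = { '*', 'b', 'n' }

Productions for X:
  X → E f *: FIRST = { '*', 'b', 'n' }
  X → f: FIRST = { 'f' }
Productions for E:
  E → n f E: FIRST = { 'n' }
  E → b f: FIRST = { 'b' }
  E → *: FIRST = { '*' }

All alternatives of each non-terminal have pairwise disjoint FIRST sets.

Answer: No FIRST/FIRST conflicts.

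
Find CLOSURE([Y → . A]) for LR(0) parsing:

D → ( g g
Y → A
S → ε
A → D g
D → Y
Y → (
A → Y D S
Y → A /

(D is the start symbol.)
To compute CLOSURE, for each item [A → α.Bβ] where B is a non-terminal, add [B → .γ] for all productions B → γ; repeat for the newly added items until nothing changes.

Start with: [Y → . A]
  [Y → . A] has the dot before A: add [A → . D g], [A → . Y D S]
  [A → . D g] has the dot before D: add [D → . ( g g], [D → . Y]
  [A → . Y D S] has the dot before Y: add [Y → . (], [Y → . A /]
No further items can be added.

CLOSURE = { [A → . D g], [A → . Y D S], [D → . ( g g], [D → . Y], [Y → . (], [Y → . A /], [Y → . A] }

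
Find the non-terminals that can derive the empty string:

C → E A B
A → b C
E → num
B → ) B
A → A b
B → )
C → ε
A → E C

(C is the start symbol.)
{ 'C' }

A non-terminal is nullable if it can derive ε (the empty string): either it has an ε-production, or it has a production whose right-hand side consists entirely of nullable non-terminals.

ε-productions: C → ε
So C is immediately nullable.
No further non-terminal can be added: every production for the remaining non-terminals contains a terminal or a non-nullable non-terminal.
Nullable = { 'C' }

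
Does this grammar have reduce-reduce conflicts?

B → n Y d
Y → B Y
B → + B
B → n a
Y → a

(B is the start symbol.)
Yes — I6: [B → n a .] vs [Y → a .]

Augment with B' → B and build the canonical LR(0) collection (I0 = CLOSURE({[B' → . B]}), then GOTO on every symbol after a dot until no new states appear). It has 11 states:
  I0: { [B → . + B], [B → . n Y d], [B → . n a], [B' → . B] }  — shift
  I1: { [B → + . B], [B → . + B], [B → . n Y d], [B → . n a] }  — shift
  I2: { [B' → B .] }  — accept
  I3: { [B → . + B], [B → . n Y d], [B → . n a], [B → n . Y d], [B → n . a], [Y → . B Y], [Y → . a] }  — shift
  I4: { [B → . + B], [B → . n Y d], [B → . n a], [Y → . B Y], [Y → . a], [Y → B . Y] }  — shift
  I5: { [B → n Y . d] }  — shift
  I6: { [B → n a .], [Y → a .] }  — 2 reduces
  I7: { [B → n Y d .] }  — reduce
  I8: { [Y → B Y .] }  — reduce
  I9: { [Y → a .] }  — reduce
  I10: { [B → + B .] }  — reduce

I6 contains complete items [B → n a .], [Y → a .] — reduce-reduce conflict.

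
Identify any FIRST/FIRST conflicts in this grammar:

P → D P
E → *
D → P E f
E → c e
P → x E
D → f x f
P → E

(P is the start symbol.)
FIRST sets of the non-terminals at (or reachable through a nullable prefix from) the front of some alternative:
  FIRST(D) = { '*', 'c', 'f', 'x' }
  FIRST(E) = { '*', 'c' }
  FIRST(P) = { '*', 'c', 'f', 'x' }

Productions for P:
  P → D P: FIRST = { '*', 'c', 'f', 'x' }
  P → x E: FIRST = { 'x' }
  P → E: FIRST = { '*', 'c' }
Productions for E:
  E → *: FIRST = { '*' }
  E → c e: FIRST = { 'c' }
Productions for D:
  D → P E f: FIRST = { '*', 'c', 'f', 'x' }
  D → f x f: FIRST = { 'f' }

Conflict for P: P → D P and P → x E
  Overlap: { 'x' }
Conflict for P: P → D P and P → E
  Overlap: { '*', 'c' }
Conflict for D: D → P E f and D → f x f
  Overlap: { 'f' }

Answer: Yes. P → D P / P → x E on { 'x' }; P → D P / P → E on { '*', 'c' }; D → P E f / D → f x f on { 'f' }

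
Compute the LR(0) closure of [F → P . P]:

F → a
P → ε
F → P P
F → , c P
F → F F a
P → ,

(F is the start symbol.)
Start with: [F → P . P]
  [F → P . P] has the dot before P: add [P → .], [P → . ,]
No further items can be added.

CLOSURE = { [F → P . P], [P → . ,], [P → .] }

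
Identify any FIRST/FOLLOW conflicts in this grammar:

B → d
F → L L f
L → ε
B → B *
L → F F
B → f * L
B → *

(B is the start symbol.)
A FIRST/FOLLOW conflict occurs when a non-terminal N has a nullable alternative N → β (β ⇒* ε) and another alternative N → α with FIRST(α) ∩ FOLLOW(N) ≠ ∅: on such a lookahead the parser cannot decide between expanding α and letting N vanish via β.

Nullable non-terminals: L.
FIRST sets used below: FIRST(F) = { 'f' }

L: nullable alternative(s) L → ε; FOLLOW(L) = { $, '*', 'f' }
  L → ε: FIRST \ {ε} = { } — this is the only nullable alternative, skip
  L → F F: FIRST \ {ε} = { 'f' } — overlaps FOLLOW(L) on { 'f' }: CONFLICT

B, F have no nullable alternative, so no FIRST/FOLLOW check is needed there.

So the grammar has 1 FIRST/FOLLOW conflict (marked CONFLICT above).

Answer: Yes. L → F F with FOLLOW(L) on { 'f' }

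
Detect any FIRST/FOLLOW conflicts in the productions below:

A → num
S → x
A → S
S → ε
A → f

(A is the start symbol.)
No FIRST/FOLLOW conflicts.

Nullable non-terminals: A, S.
FIRST sets used below: FIRST(S) = { 'x', ε }

A: nullable alternative(s) A → S; FOLLOW(A) = { $ }
  A → num: FIRST \ {ε} = { 'num' } — disjoint from FOLLOW(A)
  A → S: FIRST \ {ε} = { 'x' } — this is the only nullable alternative, skip
  A → f: FIRST \ {ε} = { 'f' } — disjoint from FOLLOW(A)

S: nullable alternative(s) S → ε; FOLLOW(S) = { $ }
  S → x: FIRST \ {ε} = { 'x' } — disjoint from FOLLOW(S)
  S → ε: FIRST \ {ε} = { } — this is the only nullable alternative, skip

No FIRST/FOLLOW conflicts found.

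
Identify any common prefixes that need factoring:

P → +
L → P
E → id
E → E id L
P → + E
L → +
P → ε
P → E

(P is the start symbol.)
Yes, P has productions with common prefix '+'

Left-factoring is needed when two productions for the same non-terminal
share a common prefix on the right-hand side.

Productions for P:
  P → +
  P → + E
  P → ε
  P → E
Productions for L:
  L → P
  L → +
Productions for E:
  E → id
  E → E id L

Found common prefix '+' in productions for P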